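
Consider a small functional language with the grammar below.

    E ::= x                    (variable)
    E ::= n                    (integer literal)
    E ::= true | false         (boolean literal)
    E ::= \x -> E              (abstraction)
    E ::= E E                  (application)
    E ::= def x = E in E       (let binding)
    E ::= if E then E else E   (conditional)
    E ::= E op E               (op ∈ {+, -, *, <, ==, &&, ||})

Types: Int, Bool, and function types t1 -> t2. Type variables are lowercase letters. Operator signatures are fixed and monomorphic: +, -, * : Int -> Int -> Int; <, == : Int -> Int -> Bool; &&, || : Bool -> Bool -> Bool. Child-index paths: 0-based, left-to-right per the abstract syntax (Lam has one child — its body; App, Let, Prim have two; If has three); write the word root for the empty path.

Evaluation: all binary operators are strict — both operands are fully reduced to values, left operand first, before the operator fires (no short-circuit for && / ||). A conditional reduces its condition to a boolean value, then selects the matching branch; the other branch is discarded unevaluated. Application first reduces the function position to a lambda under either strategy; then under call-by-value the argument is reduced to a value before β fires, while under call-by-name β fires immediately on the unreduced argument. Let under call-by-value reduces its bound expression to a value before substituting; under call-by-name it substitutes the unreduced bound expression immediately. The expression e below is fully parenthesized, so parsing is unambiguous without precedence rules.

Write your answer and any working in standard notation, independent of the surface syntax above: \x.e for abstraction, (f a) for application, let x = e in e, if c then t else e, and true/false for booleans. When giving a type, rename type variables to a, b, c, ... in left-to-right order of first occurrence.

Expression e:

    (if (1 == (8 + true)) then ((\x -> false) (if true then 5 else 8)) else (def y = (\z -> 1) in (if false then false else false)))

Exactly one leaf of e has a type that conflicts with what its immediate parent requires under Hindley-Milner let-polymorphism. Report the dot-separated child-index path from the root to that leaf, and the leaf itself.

Answer: 0.1.1 : true

Trace:
  unify Int ~ Int
  unify Int ~ Int
  unify Bool ~ Int
  FAIL: mismatch Bool ~ Int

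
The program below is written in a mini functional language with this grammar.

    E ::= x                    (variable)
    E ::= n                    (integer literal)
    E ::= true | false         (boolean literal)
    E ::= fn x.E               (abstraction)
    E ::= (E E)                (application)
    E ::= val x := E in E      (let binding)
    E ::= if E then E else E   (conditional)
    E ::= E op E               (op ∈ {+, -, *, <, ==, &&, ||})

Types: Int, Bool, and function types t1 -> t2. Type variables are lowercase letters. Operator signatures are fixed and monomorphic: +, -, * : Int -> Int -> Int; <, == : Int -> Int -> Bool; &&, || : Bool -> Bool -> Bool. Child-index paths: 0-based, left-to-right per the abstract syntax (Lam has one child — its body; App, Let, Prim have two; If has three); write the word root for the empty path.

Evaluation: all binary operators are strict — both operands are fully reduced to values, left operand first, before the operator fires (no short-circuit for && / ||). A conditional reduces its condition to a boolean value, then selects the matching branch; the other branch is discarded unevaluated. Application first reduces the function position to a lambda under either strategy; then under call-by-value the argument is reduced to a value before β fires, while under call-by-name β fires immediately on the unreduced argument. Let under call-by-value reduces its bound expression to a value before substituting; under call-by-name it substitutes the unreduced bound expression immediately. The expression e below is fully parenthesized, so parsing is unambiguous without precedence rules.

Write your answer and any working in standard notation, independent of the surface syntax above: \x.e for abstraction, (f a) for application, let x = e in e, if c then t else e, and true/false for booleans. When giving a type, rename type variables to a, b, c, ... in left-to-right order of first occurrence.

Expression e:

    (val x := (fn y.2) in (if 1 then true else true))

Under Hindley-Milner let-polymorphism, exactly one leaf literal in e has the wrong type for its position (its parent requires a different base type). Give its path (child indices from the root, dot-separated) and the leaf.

Working:
\y._ : a -> Int
let x : forall. a -> Int
  unify Int ~ Bool
  FAIL: mismatch Int ~ Bool

Answer: 1.0 : 1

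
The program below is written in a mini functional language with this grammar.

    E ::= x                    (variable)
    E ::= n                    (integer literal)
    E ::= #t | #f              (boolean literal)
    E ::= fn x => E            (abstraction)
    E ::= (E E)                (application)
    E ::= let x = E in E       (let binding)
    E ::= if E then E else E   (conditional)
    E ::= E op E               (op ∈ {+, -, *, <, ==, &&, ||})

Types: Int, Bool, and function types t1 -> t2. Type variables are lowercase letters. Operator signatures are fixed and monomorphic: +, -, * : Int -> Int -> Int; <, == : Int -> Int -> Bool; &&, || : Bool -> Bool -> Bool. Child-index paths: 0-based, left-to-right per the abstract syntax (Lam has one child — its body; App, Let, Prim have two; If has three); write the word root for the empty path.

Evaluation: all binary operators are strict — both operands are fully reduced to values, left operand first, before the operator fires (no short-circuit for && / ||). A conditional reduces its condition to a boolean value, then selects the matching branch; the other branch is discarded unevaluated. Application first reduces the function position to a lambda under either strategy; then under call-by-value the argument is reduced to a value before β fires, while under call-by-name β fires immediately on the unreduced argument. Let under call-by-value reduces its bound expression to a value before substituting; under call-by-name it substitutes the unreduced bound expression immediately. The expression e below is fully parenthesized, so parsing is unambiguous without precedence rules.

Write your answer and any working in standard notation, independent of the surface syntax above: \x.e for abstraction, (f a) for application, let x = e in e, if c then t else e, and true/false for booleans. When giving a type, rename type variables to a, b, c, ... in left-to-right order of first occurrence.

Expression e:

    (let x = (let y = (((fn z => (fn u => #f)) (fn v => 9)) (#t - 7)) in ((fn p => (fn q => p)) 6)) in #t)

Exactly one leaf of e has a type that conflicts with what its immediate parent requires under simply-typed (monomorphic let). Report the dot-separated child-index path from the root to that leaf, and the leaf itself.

Answer: 0.0.1.0 : true

Derivation:
\u._ : b -> Bool
\z._ : a -> b -> Bool
\v._ : c -> Int
  unify a -> b -> Bool ~ (c -> Int) -> d
  unify a ~ c -> Int
  unify b -> Bool ~ d
_ _ : b -> Bool
  unify Bool ~ Int
  FAIL: mismatch Bool ~ Int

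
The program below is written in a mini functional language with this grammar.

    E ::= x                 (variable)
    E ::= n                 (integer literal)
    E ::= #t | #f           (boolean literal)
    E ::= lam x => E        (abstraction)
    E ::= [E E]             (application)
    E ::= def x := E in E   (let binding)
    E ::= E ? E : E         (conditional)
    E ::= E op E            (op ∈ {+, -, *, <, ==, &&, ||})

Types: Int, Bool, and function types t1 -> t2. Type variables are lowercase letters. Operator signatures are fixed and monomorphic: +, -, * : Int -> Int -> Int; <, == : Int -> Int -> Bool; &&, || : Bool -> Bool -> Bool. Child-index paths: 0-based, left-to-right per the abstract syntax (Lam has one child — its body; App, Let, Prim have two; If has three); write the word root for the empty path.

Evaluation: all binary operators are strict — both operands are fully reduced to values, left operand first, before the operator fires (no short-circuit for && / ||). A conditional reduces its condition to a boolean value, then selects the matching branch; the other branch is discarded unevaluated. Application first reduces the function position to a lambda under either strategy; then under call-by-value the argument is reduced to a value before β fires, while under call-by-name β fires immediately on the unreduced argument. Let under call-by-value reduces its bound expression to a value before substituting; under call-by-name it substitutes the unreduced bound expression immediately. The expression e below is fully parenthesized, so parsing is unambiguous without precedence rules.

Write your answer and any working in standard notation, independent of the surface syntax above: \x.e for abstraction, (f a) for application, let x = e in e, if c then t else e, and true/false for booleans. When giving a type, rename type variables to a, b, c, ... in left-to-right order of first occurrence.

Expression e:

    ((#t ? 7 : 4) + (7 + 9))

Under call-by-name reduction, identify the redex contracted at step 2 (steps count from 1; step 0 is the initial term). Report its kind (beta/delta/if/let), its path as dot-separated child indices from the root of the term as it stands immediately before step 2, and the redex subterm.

Answer: delta at 1 : (7 + 9)

Derivation:
step 0: ((if true then 7 else 4) + (7 + 9))
step 1: [if@0] (7 + (7 + 9))
step 2: [delta@1] (7 + 16)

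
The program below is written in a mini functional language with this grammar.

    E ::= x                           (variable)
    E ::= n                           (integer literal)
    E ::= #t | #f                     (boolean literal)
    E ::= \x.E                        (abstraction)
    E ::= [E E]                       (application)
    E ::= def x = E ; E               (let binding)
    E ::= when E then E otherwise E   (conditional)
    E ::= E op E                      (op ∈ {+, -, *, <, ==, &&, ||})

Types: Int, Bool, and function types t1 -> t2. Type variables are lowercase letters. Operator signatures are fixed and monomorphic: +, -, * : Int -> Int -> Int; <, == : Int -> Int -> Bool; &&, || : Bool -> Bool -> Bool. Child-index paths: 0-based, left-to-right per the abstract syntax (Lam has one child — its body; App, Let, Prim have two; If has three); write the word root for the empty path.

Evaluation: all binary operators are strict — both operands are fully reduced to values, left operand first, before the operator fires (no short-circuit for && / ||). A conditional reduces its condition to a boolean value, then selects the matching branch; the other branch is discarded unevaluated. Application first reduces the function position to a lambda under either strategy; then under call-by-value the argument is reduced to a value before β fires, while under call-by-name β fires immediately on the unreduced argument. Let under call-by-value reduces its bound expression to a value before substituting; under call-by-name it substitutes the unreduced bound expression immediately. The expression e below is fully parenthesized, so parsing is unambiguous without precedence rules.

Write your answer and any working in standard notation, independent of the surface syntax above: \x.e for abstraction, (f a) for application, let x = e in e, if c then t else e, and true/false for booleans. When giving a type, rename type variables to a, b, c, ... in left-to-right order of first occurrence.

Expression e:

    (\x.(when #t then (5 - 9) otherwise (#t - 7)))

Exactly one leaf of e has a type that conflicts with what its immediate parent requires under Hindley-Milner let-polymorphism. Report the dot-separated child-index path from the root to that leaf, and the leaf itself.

Working:
  unify Bool ~ Bool
  unify Int ~ Int
  unify Int ~ Int
  unify Bool ~ Int
  FAIL: mismatch Bool ~ Int

Answer: 0.2.0 : true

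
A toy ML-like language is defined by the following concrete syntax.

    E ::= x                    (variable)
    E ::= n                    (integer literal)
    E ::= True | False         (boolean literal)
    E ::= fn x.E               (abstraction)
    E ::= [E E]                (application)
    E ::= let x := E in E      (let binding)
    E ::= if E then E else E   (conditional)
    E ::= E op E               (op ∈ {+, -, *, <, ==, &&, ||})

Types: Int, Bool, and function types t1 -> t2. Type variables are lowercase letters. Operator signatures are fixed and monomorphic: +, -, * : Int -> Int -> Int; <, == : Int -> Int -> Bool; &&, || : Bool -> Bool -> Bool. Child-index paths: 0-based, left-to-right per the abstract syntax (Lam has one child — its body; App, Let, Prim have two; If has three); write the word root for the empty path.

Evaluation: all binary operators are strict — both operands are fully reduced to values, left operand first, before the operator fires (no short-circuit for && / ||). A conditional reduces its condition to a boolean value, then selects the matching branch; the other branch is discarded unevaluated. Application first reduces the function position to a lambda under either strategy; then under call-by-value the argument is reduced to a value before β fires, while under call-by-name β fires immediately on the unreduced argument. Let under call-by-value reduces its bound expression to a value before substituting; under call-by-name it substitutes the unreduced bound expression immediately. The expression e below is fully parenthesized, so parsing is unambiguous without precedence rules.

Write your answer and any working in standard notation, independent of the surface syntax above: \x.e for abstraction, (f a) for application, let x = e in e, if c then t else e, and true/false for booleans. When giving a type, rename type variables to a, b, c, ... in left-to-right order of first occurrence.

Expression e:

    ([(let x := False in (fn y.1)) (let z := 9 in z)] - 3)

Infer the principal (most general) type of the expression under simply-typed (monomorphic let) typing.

Answer: Int

Trace:
let x : Bool
\y._ : a -> Int
let z : Int
z : Int
  unify a -> Int ~ Int -> b
  unify a ~ Int
  unify Int ~ b
_ _ : Int
  unify Int ~ Int
  unify Int ~ Int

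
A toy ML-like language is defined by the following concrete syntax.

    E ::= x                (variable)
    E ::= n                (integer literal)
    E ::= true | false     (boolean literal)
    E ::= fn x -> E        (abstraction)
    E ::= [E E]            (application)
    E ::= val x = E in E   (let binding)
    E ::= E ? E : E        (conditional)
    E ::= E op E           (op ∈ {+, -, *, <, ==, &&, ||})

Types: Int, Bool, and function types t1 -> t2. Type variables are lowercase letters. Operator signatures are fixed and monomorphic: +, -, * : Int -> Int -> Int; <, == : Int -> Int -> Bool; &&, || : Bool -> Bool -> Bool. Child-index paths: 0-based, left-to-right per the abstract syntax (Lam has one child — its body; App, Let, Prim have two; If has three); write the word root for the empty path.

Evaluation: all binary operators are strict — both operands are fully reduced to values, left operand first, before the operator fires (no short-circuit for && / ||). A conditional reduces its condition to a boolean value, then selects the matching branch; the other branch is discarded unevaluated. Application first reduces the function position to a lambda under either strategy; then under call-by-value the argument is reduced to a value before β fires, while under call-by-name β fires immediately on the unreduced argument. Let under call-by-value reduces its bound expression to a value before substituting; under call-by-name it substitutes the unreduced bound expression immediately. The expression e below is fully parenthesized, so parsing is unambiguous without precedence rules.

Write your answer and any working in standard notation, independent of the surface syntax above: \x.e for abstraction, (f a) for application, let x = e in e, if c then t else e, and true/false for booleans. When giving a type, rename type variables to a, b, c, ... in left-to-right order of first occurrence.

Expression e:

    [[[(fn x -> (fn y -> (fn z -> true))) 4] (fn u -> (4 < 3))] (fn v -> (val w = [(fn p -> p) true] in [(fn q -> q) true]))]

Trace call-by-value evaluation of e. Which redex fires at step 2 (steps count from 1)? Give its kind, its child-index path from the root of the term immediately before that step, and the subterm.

Working:
step 0: ((((\x.(\y.(\z.true))) 4) (\u.(4 < 3))) (\v.(let w = ((\p.p) true) in ((\q.q) true))))
step 1: [beta@0.0] (((\y.(\z.true)) (\u.(4 < 3))) (\v.(let w = ((\p.p) true) in ((\q.q) true))))
step 2: [beta@0] ((\z.true) (\v.(let w = ((\p.p) true) in ((\q.q) true))))

Answer: beta at 0 : ((\y.(\z.true)) (\u.(4 < 3)))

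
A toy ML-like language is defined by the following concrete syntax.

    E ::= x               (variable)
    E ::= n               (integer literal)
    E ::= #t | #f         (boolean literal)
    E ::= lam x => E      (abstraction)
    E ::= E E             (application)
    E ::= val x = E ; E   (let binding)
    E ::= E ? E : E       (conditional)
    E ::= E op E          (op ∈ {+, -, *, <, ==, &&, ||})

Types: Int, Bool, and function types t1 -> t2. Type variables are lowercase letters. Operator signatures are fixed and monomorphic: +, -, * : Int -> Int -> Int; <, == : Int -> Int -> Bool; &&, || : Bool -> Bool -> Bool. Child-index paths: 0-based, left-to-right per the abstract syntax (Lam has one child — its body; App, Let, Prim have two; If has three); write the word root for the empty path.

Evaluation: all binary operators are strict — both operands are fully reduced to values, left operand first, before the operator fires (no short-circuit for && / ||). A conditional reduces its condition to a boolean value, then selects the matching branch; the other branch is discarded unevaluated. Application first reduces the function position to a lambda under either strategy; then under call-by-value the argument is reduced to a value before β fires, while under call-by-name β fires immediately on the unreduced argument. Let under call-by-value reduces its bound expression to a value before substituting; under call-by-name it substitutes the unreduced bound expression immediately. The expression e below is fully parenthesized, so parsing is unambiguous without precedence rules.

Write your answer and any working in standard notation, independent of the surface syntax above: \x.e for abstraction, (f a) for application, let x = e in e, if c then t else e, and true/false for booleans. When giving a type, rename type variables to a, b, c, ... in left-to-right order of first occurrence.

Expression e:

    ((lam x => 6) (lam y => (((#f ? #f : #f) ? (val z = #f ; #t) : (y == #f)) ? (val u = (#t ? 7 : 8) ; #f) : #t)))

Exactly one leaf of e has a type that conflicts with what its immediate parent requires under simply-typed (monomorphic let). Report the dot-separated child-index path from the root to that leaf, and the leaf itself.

Trace:
\x._ : a -> Int
  unify Bool ~ Bool
  unify Bool ~ Bool
  unify Bool ~ Bool
let z : Bool
y : b
  unify b ~ Int
  unify Bool ~ Int
  FAIL: mismatch Bool ~ Int

Answer: 1.0.0.2.1 : false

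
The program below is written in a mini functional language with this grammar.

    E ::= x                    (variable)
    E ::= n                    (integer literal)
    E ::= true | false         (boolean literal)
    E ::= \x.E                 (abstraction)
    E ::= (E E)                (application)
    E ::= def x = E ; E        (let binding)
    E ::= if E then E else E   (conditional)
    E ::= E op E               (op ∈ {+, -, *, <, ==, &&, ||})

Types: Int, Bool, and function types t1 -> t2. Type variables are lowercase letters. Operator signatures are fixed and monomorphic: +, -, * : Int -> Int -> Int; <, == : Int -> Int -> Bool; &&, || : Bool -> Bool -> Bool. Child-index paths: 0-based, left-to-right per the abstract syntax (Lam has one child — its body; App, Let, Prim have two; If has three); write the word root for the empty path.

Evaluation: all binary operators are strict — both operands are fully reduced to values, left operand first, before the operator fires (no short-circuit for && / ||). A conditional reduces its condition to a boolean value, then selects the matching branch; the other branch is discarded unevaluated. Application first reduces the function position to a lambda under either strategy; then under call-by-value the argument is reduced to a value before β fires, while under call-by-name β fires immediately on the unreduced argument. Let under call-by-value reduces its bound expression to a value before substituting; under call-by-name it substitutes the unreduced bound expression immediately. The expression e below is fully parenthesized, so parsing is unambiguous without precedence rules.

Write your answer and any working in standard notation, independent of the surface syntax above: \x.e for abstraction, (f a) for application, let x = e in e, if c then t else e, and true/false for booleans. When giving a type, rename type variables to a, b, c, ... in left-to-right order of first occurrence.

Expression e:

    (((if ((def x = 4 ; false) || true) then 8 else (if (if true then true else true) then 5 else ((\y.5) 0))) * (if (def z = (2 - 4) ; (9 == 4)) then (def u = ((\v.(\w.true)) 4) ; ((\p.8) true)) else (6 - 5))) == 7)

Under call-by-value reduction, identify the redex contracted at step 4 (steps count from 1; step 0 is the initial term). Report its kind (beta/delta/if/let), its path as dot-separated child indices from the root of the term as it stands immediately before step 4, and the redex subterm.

Derivation:
step 0: (((if ((let x = 4 in false) || true) then 8 else (if (if true then true else true) then 5 else ((\y.5) 0))) * (if (let z = (2 - 4) in (9 == 4)) then (let u = ((\v.(\w.true)) 4) in ((\p.8) true)) else (6 - 5))) == 7)
step 1: [let@0.0.0.0] (((if (false || true) then 8 else (if (if true then true else true) then 5 else ((\y.5) 0))) * (if (let z = (2 - 4) in (9 == 4)) then (let u = ((\v.(\w.true)) 4) in ((\p.8) true)) else (6 - 5))) == 7)
step 2: [delta@0.0.0] (((if true then 8 else (if (if true then true else true) then 5 else ((\y.5) 0))) * (if (let z = (2 - 4) in (9 == 4)) then (let u = ((\v.(\w.true)) 4) in ((\p.8) true)) else (6 - 5))) == 7)
step 3: [if@0.0] ((8 * (if (let z = (2 - 4) in (9 == 4)) then (let u = ((\v.(\w.true)) 4) in ((\p.8) true)) else (6 - 5))) == 7)
step 4: [delta@0.1.0.0] ((8 * (if (let z = -2 in (9 == 4)) then (let u = ((\v.(\w.true)) 4) in ((\p.8) true)) else (6 - 5))) == 7)

Answer: delta at 0.1.0.0 : (2 - 4)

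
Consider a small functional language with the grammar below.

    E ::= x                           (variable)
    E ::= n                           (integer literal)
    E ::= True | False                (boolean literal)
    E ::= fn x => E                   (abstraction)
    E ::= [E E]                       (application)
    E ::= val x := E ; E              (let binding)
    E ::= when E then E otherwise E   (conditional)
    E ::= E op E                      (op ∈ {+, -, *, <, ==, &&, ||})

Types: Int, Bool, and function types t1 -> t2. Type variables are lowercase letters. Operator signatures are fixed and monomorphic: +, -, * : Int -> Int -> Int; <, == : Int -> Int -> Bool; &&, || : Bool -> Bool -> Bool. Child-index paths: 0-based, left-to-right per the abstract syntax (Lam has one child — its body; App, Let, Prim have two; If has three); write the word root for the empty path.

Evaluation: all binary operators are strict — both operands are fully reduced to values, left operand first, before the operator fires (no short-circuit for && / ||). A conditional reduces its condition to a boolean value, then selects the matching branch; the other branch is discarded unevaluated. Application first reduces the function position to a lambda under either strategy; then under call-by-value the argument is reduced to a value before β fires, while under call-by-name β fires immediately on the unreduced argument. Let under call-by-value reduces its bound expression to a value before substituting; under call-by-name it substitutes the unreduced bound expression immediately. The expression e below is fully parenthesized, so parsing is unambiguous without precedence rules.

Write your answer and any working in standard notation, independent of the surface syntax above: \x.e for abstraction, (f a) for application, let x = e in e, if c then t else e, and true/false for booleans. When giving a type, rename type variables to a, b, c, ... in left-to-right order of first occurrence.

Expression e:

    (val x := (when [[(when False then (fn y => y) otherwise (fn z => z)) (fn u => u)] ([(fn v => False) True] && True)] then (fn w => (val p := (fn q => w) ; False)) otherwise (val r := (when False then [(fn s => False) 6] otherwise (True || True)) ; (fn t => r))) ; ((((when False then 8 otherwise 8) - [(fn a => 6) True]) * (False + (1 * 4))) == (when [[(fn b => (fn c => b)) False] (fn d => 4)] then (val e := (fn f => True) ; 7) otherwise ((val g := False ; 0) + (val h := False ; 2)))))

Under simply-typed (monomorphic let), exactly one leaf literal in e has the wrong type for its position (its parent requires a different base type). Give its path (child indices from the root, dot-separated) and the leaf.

Trace:
  unify Bool ~ Bool
y : a
\y._ : a -> a
z : b
\z._ : b -> b
  unify a -> a ~ b -> b
  unify a ~ b
  unify b ~ b
u : c
\u._ : c -> c
  unify b -> b ~ (c -> c) -> d
  unify b ~ c -> c
  unify c -> c ~ d
_ _ : c -> c
\v._ : e -> Bool
  unify e -> Bool ~ Bool -> f
  unify e ~ Bool
  unify Bool ~ f
_ _ : Bool
  unify Bool ~ Bool
  unify Bool ~ Bool
  unify c -> c ~ Bool -> g
  unify c ~ Bool
  unify Bool ~ g
_ _ : Bool
  unify Bool ~ Bool
w : h
\q._ : i -> h
let p : i -> h
\w._ : h -> Bool
  unify Bool ~ Bool
\s._ : j -> Bool
  unify j -> Bool ~ Int -> k
  unify j ~ Int
  unify Bool ~ k
_ _ : Bool
  unify Bool ~ Bool
  unify Bool ~ Bool
  unify Bool ~ Bool
let r : Bool
r : Bool
\t._ : l -> Bool
  unify h -> Bool ~ l -> Bool
  unify h ~ l
  unify Bool ~ Bool
let x : l -> Bool
  unify Bool ~ Bool
  unify Int ~ Int
  unify Int ~ Int
\a._ : m -> Int
  unify m -> Int ~ Bool -> n
  unify m ~ Bool
  unify Int ~ n
_ _ : Int
  unify Int ~ Int
  unify Int ~ Int
  unify Bool ~ Int
  FAIL: mismatch Bool ~ Int

Answer: 1.0.1.0 : false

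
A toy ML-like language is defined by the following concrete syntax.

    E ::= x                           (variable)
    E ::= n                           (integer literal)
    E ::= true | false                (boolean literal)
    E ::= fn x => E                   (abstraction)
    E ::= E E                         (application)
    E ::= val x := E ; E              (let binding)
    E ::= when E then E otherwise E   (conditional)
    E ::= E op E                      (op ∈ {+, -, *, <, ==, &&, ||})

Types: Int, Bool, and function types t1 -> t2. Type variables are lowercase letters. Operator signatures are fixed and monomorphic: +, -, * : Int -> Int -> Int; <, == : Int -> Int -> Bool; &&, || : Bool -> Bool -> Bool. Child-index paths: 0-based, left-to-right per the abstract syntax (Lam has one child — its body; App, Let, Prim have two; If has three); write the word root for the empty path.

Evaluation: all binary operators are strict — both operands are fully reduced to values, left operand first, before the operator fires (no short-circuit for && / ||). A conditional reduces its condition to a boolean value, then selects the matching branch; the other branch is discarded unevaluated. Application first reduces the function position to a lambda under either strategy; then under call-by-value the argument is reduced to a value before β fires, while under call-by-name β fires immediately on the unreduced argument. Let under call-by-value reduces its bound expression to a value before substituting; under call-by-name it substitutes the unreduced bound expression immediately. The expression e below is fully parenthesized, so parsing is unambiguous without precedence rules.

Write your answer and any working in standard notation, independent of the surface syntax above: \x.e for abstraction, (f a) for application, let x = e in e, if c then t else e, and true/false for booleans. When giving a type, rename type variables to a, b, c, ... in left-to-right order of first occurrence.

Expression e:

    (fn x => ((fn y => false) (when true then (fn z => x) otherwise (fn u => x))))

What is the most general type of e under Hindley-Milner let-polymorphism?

Answer: a -> Bool

Trace:
\y._ : b -> Bool
  unify Bool ~ Bool
x : a
\z._ : c -> a
x : a
\u._ : d -> a
  unify c -> a ~ d -> a
  unify c ~ d
  unify a ~ a
  unify b -> Bool ~ (d -> a) -> e
  unify b ~ d -> a
  unify Bool ~ e
_ _ : Bool
\x._ : a -> Bool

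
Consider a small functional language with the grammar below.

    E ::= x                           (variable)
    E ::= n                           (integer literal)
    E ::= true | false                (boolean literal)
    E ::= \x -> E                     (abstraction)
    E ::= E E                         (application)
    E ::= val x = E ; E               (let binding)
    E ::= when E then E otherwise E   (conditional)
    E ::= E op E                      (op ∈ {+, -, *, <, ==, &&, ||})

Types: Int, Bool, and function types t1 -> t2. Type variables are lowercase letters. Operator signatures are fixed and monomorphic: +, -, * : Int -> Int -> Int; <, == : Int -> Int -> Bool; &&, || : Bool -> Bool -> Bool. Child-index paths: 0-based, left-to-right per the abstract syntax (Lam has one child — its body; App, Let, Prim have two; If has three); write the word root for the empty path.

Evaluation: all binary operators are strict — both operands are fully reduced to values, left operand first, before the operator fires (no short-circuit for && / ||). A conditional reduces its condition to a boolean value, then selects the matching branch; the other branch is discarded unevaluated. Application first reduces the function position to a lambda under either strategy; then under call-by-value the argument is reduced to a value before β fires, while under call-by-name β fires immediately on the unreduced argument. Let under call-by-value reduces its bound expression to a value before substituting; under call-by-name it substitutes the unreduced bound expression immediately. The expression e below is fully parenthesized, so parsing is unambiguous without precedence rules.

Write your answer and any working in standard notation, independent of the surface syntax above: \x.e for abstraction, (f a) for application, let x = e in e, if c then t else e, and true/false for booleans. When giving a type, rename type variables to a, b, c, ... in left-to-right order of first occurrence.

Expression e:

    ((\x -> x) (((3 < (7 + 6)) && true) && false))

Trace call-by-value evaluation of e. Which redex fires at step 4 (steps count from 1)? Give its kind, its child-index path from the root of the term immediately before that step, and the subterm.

Answer: delta at 1 : (true && false)

Derivation:
step 0: ((\x.x) (((3 < (7 + 6)) && true) && false))
step 1: [delta@1.0.0.1] ((\x.x) (((3 < 13) && true) && false))
step 2: [delta@1.0.0] ((\x.x) ((true && true) && false))
step 3: [delta@1.0] ((\x.x) (true && false))
step 4: [delta@1] ((\x.x) false)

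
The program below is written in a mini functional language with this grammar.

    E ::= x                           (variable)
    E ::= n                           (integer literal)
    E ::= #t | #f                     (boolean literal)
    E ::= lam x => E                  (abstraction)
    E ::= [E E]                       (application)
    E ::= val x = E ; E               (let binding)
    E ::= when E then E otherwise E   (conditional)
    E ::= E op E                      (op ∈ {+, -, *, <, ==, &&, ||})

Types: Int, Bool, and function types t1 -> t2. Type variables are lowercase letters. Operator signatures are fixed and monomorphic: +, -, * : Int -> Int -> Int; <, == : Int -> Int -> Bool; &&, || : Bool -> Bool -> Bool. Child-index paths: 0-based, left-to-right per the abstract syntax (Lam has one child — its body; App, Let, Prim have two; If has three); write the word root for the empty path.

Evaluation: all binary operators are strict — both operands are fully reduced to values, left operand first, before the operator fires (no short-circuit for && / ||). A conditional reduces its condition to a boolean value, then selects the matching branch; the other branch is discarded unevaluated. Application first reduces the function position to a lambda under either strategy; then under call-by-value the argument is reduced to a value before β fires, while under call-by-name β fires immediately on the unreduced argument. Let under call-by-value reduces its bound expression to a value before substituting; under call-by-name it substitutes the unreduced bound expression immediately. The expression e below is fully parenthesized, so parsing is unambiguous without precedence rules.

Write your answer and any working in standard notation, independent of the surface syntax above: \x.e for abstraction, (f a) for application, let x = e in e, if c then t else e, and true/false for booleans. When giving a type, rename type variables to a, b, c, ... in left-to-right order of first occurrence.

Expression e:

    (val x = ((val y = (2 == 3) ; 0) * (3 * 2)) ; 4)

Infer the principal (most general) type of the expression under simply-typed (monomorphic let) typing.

Answer: Int

Derivation:
  unify Int ~ Int
  unify Int ~ Int
let y : Bool
  unify Int ~ Int
  unify Int ~ Int
  unify Int ~ Int
  unify Int ~ Int
let x : Int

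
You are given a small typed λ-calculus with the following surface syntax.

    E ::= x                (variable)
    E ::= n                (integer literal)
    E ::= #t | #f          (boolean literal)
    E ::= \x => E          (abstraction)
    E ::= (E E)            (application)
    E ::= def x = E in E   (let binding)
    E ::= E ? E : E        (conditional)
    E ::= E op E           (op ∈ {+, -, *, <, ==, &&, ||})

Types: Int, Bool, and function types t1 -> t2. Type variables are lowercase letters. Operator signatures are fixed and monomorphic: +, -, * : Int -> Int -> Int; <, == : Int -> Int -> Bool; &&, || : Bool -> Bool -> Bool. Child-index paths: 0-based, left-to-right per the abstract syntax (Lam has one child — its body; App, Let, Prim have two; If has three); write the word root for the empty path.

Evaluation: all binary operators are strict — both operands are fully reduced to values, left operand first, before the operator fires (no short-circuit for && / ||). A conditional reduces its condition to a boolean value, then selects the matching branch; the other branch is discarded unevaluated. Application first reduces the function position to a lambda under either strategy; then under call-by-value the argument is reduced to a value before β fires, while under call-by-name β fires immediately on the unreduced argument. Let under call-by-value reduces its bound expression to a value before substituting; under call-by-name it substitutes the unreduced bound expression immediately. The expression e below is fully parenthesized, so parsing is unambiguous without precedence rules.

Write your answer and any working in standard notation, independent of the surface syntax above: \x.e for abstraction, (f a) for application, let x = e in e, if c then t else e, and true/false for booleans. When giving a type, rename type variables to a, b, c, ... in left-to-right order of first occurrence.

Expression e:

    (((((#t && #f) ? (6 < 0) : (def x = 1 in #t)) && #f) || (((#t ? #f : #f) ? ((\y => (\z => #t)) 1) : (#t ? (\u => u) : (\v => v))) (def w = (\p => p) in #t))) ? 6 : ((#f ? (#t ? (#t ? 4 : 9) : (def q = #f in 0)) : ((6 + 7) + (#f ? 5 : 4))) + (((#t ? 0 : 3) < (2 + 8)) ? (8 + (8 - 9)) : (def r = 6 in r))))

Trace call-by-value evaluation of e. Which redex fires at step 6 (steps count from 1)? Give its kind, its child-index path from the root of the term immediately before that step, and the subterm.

Derivation:
step 0: (if (((if (true && false) then (6 < 0) else (let x = 1 in true)) && false) || ((if (if true then false else false) then ((\y.(\z.true)) 1) else (if true then (\u.u) else (\v.v))) (let w = (\p.p) in true))) then 6 else ((if false then (if true then (if true then 4 else 9) else (let q = false in 0)) else ((6 + 7) + (if false then 5 else 4))) + (if ((if true then 0 else 3) < (2 + 8)) then (8 + (8 - 9)) else (let r = 6 in r))))
step 1: [delta@0.0.0.0] (if (((if false then (6 < 0) else (let x = 1 in true)) && false) || ((if (if true then false else false) then ((\y.(\z.true)) 1) else (if true then (\u.u) else (\v.v))) (let w = (\p.p) in true))) then 6 else ((if false then (if true then (if true then 4 else 9) else (let q = false in 0)) else ((6 + 7) + (if false then 5 else 4))) + (if ((if true then 0 else 3) < (2 + 8)) then (8 + (8 - 9)) else (let r = 6 in r))))
step 2: [if@0.0.0] (if (((let x = 1 in true) && false) || ((if (if true then false else false) then ((\y.(\z.true)) 1) else (if true then (\u.u) else (\v.v))) (let w = (\p.p) in true))) then 6 else ((if false then (if true then (if true then 4 else 9) else (let q = false in 0)) else ((6 + 7) + (if false then 5 else 4))) + (if ((if true then 0 else 3) < (2 + 8)) then (8 + (8 - 9)) else (let r = 6 in r))))
step 3: [let@0.0.0] (if ((true && false) || ((if (if true then false else false) then ((\y.(\z.true)) 1) else (if true then (\u.u) else (\v.v))) (let w = (\p.p) in true))) then 6 else ((if false then (if true then (if true then 4 else 9) else (let q = false in 0)) else ((6 + 7) + (if false then 5 else 4))) + (if ((if true then 0 else 3) < (2 + 8)) then (8 + (8 - 9)) else (let r = 6 in r))))
step 4: [delta@0.0] (if (false || ((if (if true then false else false) then ((\y.(\z.true)) 1) else (if true then (\u.u) else (\v.v))) (let w = (\p.p) in true))) then 6 else ((if false then (if true then (if true then 4 else 9) else (let q = false in 0)) else ((6 + 7) + (if false then 5 else 4))) + (if ((if true then 0 else 3) < (2 + 8)) then (8 + (8 - 9)) else (let r = 6 in r))))
step 5: [if@0.1.0.0] (if (false || ((if false then ((\y.(\z.true)) 1) else (if true then (\u.u) else (\v.v))) (let w = (\p.p) in true))) then 6 else ((if false then (if true then (if true then 4 else 9) else (let q = false in 0)) else ((6 + 7) + (if false then 5 else 4))) + (if ((if true then 0 else 3) < (2 + 8)) then (8 + (8 - 9)) else (let r = 6 in r))))
step 6: [if@0.1.0] (if (false || ((if true then (\u.u) else (\v.v)) (let w = (\p.p) in true))) then 6 else ((if false then (if true then (if true then 4 else 9) else (let q = false in 0)) else ((6 + 7) + (if false then 5 else 4))) + (if ((if true then 0 else 3) < (2 + 8)) then (8 + (8 - 9)) else (let r = 6 in r))))

Answer: if at 0.1.0 : (if false then ((\y.(\z.true)) 1) else (if true then (\u.u) else (\v.v)))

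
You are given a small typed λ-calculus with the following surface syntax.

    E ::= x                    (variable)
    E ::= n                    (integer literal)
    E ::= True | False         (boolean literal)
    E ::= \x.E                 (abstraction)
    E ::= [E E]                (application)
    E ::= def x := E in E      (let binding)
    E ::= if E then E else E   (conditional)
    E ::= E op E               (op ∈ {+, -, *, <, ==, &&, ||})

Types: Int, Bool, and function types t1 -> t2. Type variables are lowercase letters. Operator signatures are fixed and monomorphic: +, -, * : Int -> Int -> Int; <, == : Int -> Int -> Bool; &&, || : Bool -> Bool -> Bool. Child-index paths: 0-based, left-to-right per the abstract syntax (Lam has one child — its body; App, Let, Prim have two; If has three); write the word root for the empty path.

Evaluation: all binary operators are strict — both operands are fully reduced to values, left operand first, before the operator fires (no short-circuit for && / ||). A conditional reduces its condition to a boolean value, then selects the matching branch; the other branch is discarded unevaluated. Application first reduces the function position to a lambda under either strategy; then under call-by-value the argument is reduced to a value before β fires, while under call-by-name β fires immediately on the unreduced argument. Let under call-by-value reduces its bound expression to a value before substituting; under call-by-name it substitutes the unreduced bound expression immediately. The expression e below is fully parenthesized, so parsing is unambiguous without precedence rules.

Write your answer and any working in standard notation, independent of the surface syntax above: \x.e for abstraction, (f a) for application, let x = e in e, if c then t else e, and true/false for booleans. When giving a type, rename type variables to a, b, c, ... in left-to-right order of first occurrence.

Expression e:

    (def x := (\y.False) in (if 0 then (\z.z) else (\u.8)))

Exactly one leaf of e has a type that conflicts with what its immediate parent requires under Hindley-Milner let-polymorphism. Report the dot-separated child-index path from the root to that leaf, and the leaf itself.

Answer: 1.0 : 0

Derivation:
\y._ : a -> Bool
let x : forall. a -> Bool
  unify Int ~ Bool
  FAIL: mismatch Int ~ Bool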